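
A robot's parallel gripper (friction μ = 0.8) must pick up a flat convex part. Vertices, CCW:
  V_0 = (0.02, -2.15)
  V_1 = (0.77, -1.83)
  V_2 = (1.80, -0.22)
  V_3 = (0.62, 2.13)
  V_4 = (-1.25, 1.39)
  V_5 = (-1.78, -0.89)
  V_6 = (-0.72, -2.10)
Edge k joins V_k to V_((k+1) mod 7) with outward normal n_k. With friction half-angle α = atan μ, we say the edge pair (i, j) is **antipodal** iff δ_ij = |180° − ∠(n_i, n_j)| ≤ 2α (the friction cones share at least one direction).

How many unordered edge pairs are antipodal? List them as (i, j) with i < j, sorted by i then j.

count = 10; pairs: (0,3), (0,4), (1,3), (1,4), (1,5), (2,4), (2,5), (2,6), (3,5), (3,6)

α = atan 0.8 = 38.66°;  2α = 77.32°
n_0 = (+0.3924, -0.9198)
n_1 = (+0.8424, -0.5389)
n_2 = (+0.8937, +0.4487)
n_3 = (-0.3680, +0.9298)
n_4 = (-0.9740, +0.2264)
n_5 = (-0.7522, -0.6589)
n_6 = (-0.0674, -0.9977)
  (0,1): δ = 145.72°  ·
  (0,2): δ = 86.44°  ·
  (0,3): δ = 1.52°  ✓
  (0,4): δ = 53.81°  ✓
  (0,5): δ = 108.11°  ·
  (0,6): δ = 153.03°  ·
  (1,2): δ = 120.73°  ·
  (1,3): δ = 35.80°  ✓
  (1,4): δ = 19.52°  ✓
  (1,5): δ = 73.83°  ✓
  (1,6): δ = 118.74°  ·
  (2,3): δ = 95.07°  ·
  (2,4): δ = 39.75°  ✓
  (2,5): δ = 14.56°  ✓
  (2,6): δ = 59.47°  ✓
  (3,4): δ = 124.68°  ·
  (3,5): δ = 70.37°  ✓
  (3,6): δ = 25.46°  ✓
  (4,5): δ = 125.69°  ·
  (4,6): δ = 80.78°  ·
  (5,6): δ = 135.08°  ·
antipodal pairs: 10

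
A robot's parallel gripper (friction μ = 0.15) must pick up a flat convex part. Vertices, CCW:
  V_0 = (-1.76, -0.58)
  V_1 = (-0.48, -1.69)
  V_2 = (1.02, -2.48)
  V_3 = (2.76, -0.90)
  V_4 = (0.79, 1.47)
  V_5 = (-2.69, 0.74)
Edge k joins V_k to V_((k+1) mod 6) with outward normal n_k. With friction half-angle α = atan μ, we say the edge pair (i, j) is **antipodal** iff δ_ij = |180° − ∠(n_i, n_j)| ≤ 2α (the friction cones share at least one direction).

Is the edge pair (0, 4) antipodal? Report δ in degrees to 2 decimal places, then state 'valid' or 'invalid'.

α = atan 0.15 = 8.53°;  2α = 17.06°
edge 0: e_0 = (+1.28, -1.11);  n_0 = (-0.6552, -0.7555)
edge 4: e_4 = (-3.48, -0.73);  n_4 = (-0.2053, +0.9787)
∠(n_0, n_4) = 127.22°
δ = |180° − 127.22°| = 52.78°
52.78° > 2α = 17.06°  →  invalid

δ = 52.78°, invalid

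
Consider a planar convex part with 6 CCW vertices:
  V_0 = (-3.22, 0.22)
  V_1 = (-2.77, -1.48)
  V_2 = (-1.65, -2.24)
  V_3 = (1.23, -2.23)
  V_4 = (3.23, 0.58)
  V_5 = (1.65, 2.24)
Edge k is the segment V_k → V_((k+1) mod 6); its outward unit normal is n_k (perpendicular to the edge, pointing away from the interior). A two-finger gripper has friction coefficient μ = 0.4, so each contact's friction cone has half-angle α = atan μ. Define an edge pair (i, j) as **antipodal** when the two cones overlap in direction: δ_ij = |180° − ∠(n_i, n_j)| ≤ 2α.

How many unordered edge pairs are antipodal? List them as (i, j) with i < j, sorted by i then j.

count = 4; pairs: (0,4), (1,4), (2,5), (3,5)

α = atan 0.4 = 21.80°;  2α = 43.60°
n_0 = (-0.9667, -0.2559)
n_1 = (-0.5615, -0.8275)
n_2 = (+0.0035, -1.0000)
n_3 = (+0.8147, -0.5799)
n_4 = (+0.7243, +0.6894)
n_5 = (-0.3831, +0.9237)
  (0,1): δ = 138.99°  ·
  (0,2): δ = 104.63°  ·
  (0,3): δ = 50.27°  ·
  (0,4): δ = 28.76°  ✓
  (0,5): δ = 97.70°  ·
  (1,2): δ = 145.64°  ·
  (1,3): δ = 91.28°  ·
  (1,4): δ = 12.25°  ✓
  (1,5): δ = 56.69°  ·
  (2,3): δ = 125.64°  ·
  (2,4): δ = 46.61°  ·
  (2,5): δ = 22.33°  ✓
  (3,4): δ = 100.97°  ·
  (3,5): δ = 32.03°  ✓
  (4,5): δ = 111.06°  ·
antipodal pairs: 4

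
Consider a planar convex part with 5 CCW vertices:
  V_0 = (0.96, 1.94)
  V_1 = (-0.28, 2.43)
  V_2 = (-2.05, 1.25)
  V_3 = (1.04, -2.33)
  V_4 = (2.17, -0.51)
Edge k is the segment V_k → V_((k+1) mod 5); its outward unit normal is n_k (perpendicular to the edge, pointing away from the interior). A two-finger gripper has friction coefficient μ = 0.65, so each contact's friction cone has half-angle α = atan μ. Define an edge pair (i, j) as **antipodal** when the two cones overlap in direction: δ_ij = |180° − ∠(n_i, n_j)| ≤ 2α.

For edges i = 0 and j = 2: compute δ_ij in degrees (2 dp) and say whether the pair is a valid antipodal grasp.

α = atan 0.65 = 33.02°;  2α = 66.05°
edge 0: e_0 = (-1.24, +0.49);  n_0 = (+0.3675, +0.9300)
edge 2: e_2 = (+3.09, -3.58);  n_2 = (-0.7570, -0.6534)
∠(n_0, n_2) = 152.36°
δ = |180° − 152.36°| = 27.64°
27.64° ≤ 2α = 66.05°  →  valid

δ = 27.64°, valid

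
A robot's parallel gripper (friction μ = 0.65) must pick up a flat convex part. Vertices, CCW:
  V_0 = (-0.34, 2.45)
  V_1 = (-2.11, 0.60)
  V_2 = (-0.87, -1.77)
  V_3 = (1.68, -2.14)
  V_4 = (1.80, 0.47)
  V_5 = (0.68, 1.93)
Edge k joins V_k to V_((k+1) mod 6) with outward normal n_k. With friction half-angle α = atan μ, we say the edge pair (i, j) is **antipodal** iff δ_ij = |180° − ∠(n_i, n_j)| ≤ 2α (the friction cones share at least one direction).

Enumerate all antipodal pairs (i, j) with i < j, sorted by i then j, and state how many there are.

α = atan 0.65 = 33.02°;  2α = 66.05°
n_0 = (-0.7226, +0.6913)
n_1 = (-0.8861, -0.4636)
n_2 = (-0.1436, -0.9896)
n_3 = (+0.9989, -0.0459)
n_4 = (+0.7934, +0.6087)
n_5 = (+0.4542, +0.8909)
  (0,1): δ = 108.65°  ·
  (0,2): δ = 54.52°  ✓
  (0,3): δ = 41.10°  ✓
  (0,4): δ = 81.23°  ·
  (0,5): δ = 106.72°  ·
  (1,2): δ = 125.87°  ·
  (1,3): δ = 30.25°  ✓
  (1,4): δ = 9.87°  ✓
  (1,5): δ = 35.37°  ✓
  (2,3): δ = 84.38°  ·
  (2,4): δ = 44.25°  ✓
  (2,5): δ = 18.76°  ✓
  (3,4): δ = 139.87°  ·
  (3,5): δ = 114.38°  ·
  (4,5): δ = 154.51°  ·
antipodal pairs: 7

count = 7; pairs: (0,2), (0,3), (1,3), (1,4), (1,5), (2,4), (2,5)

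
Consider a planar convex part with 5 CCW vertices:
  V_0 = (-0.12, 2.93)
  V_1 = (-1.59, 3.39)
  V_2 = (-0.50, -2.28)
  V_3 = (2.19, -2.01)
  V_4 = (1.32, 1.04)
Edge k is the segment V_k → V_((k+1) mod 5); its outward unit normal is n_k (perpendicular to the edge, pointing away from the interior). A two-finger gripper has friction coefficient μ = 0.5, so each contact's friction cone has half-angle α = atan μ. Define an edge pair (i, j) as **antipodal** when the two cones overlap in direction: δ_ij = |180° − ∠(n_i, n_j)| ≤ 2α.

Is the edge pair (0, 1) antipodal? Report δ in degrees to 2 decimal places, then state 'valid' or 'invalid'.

δ = 61.74°, invalid

α = atan 0.5 = 26.57°;  2α = 53.13°
edge 0: e_0 = (-1.47, +0.46);  n_0 = (+0.2986, +0.9544)
edge 1: e_1 = (+1.09, -5.67);  n_1 = (-0.9820, -0.1888)
∠(n_0, n_1) = 118.26°
δ = |180° − 118.26°| = 61.74°
61.74° > 2α = 53.13°  →  invalid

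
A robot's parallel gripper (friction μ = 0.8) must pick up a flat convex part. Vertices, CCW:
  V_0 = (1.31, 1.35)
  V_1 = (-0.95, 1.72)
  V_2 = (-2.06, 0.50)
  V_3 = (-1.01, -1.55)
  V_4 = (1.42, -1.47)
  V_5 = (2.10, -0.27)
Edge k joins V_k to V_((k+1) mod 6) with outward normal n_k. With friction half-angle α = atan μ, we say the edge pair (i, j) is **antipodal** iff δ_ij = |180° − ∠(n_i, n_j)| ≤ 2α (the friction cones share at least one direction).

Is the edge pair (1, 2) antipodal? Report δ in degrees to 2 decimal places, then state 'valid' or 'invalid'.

δ = 110.58°, invalid

α = atan 0.8 = 38.66°;  2α = 77.32°
edge 1: e_1 = (-1.11, -1.22);  n_1 = (-0.7397, +0.6730)
edge 2: e_2 = (+1.05, -2.05);  n_2 = (-0.8900, -0.4559)
∠(n_1, n_2) = 69.42°
δ = |180° − 69.42°| = 110.58°
110.58° > 2α = 77.32°  →  invalid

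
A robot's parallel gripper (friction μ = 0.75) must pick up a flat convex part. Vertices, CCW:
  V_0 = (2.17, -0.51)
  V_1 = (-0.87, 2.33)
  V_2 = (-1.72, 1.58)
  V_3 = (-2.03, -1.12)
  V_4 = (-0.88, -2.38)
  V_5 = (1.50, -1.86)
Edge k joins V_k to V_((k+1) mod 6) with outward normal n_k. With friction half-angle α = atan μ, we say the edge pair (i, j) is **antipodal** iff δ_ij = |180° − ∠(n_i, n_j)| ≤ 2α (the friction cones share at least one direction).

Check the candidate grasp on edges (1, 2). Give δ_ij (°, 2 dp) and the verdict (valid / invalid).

α = atan 0.75 = 36.87°;  2α = 73.74°
edge 1: e_1 = (-0.85, -0.75);  n_1 = (-0.6616, +0.7498)
edge 2: e_2 = (-0.31, -2.70);  n_2 = (-0.9935, +0.1141)
∠(n_1, n_2) = 42.03°
δ = |180° − 42.03°| = 137.97°
137.97° > 2α = 73.74°  →  invalid

δ = 137.97°, invalid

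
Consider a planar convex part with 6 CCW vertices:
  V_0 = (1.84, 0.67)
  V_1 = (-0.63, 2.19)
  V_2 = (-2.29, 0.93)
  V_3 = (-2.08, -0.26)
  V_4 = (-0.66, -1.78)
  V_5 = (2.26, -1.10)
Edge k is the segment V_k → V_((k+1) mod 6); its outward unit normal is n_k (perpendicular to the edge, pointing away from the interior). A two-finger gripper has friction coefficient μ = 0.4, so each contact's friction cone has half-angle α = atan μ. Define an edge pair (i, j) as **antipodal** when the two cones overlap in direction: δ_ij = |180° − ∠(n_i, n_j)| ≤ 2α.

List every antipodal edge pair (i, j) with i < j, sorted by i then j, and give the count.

α = atan 0.4 = 21.80°;  2α = 43.60°
n_0 = (+0.5241, +0.8517)
n_1 = (-0.6046, +0.7965)
n_2 = (-0.9848, -0.1738)
n_3 = (-0.7307, -0.6827)
n_4 = (+0.2268, -0.9739)
n_5 = (+0.9730, +0.2309)
  (0,1): δ = 111.19°  ·
  (0,2): δ = 48.38°  ·
  (0,3): δ = 15.34°  ✓
  (0,4): δ = 44.72°  ·
  (0,5): δ = 134.96°  ·
  (1,2): δ = 117.19°  ·
  (1,3): δ = 84.15°  ·
  (1,4): δ = 24.09°  ✓
  (1,5): δ = 66.15°  ·
  (2,3): δ = 146.96°  ·
  (2,4): δ = 86.90°  ·
  (2,5): δ = 3.34°  ✓
  (3,4): δ = 119.94°  ·
  (3,5): δ = 29.70°  ✓
  (4,5): δ = 89.76°  ·
antipodal pairs: 4

count = 4; pairs: (0,3), (1,4), (2,5), (3,5)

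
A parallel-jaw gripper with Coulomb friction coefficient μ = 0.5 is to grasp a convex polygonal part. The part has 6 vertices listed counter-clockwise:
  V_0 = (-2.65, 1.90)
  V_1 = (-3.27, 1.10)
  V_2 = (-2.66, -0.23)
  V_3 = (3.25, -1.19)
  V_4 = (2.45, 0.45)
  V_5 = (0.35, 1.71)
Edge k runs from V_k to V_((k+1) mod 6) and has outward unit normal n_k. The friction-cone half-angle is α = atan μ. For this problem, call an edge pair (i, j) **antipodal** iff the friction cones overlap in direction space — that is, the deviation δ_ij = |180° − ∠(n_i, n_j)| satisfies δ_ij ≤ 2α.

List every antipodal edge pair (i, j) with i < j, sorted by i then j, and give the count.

count = 4; pairs: (1,3), (1,4), (2,4), (2,5)

α = atan 0.5 = 26.57°;  2α = 53.13°
n_0 = (-0.7904, +0.6126)
n_1 = (-0.9090, -0.4169)
n_2 = (-0.1603, -0.9871)
n_3 = (+0.8988, +0.4384)
n_4 = (+0.5145, +0.8575)
n_5 = (+0.0632, +0.9980)
  (0,1): δ = 117.59°  ·
  (0,2): δ = 61.45°  ·
  (0,3): δ = 63.78°  ·
  (0,4): δ = 96.81°  ·
  (0,5): δ = 124.15°  ·
  (1,2): δ = 123.86°  ·
  (1,3): δ = 1.36°  ✓
  (1,4): δ = 34.40°  ✓
  (1,5): δ = 61.74°  ·
  (2,3): δ = 54.77°  ·
  (2,4): δ = 21.74°  ✓
  (2,5): δ = 5.60°  ✓
  (3,4): δ = 146.97°  ·
  (3,5): δ = 119.63°  ·
  (4,5): δ = 152.66°  ·
antipodal pairs: 4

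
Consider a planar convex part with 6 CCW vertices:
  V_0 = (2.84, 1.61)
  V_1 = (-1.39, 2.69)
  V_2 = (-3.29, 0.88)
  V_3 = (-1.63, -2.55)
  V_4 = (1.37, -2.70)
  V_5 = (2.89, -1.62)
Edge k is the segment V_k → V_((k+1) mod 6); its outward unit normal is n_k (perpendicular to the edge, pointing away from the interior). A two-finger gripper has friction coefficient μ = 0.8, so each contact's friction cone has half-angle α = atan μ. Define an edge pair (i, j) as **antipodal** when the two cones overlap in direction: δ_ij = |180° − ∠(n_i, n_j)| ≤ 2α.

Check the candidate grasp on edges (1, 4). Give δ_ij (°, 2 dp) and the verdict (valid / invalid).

α = atan 0.8 = 38.66°;  2α = 77.32°
edge 1: e_1 = (-1.90, -1.81);  n_1 = (-0.6898, +0.7240)
edge 4: e_4 = (+1.52, +1.08);  n_4 = (+0.5792, -0.8152)
∠(n_1, n_4) = 171.78°
δ = |180° − 171.78°| = 8.22°
8.22° ≤ 2α = 77.32°  →  valid

δ = 8.22°, valid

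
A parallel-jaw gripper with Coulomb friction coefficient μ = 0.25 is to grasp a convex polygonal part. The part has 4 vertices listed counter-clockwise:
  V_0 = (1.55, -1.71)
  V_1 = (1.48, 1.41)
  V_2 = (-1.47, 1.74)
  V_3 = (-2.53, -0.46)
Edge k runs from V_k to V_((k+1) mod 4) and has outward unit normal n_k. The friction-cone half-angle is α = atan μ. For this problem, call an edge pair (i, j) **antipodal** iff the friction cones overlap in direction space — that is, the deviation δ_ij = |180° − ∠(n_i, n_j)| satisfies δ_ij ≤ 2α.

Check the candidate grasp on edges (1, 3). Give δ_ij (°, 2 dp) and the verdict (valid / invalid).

δ = 10.65°, valid

α = atan 0.25 = 14.04°;  2α = 28.07°
edge 1: e_1 = (-2.95, +0.33);  n_1 = (+0.1112, +0.9938)
edge 3: e_3 = (+4.08, -1.25);  n_3 = (-0.2929, -0.9561)
∠(n_1, n_3) = 169.35°
δ = |180° − 169.35°| = 10.65°
10.65° ≤ 2α = 28.07°  →  valid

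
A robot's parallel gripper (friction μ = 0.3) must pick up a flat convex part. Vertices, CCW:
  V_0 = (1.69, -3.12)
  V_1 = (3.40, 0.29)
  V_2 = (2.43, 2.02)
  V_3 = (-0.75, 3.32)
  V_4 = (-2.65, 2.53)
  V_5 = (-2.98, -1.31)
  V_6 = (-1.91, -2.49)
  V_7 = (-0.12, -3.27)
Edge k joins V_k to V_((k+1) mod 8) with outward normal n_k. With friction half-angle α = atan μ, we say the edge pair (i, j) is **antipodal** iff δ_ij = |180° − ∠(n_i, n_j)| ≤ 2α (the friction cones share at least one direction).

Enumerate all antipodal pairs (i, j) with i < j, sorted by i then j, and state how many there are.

α = atan 0.3 = 16.70°;  2α = 33.40°
n_0 = (+0.8939, -0.4483)
n_1 = (+0.8722, +0.4891)
n_2 = (+0.3784, +0.9256)
n_3 = (-0.3839, +0.9234)
n_4 = (-0.9963, +0.0856)
n_5 = (-0.7408, -0.6717)
n_6 = (-0.3995, -0.9167)
n_7 = (+0.0826, -0.9966)
  (0,1): δ = 124.09°  ·
  (0,2): δ = 85.60°  ·
  (0,3): δ = 40.79°  ·
  (0,4): δ = 21.72°  ✓
  (0,5): δ = 68.83°  ·
  (0,6): δ = 93.09°  ·
  (0,7): δ = 121.37°  ·
  (1,2): δ = 141.51°  ·
  (1,3): δ = 96.70°  ·
  (1,4): δ = 34.19°  ·
  (1,5): δ = 12.92°  ✓
  (1,6): δ = 37.18°  ·
  (1,7): δ = 65.46°  ·
  (2,3): δ = 135.19°  ·
  (2,4): δ = 72.68°  ·
  (2,5): δ = 25.56°  ✓
  (2,6): δ = 1.31°  ✓
  (2,7): δ = 26.97°  ✓
  (3,4): δ = 117.49°  ·
  (3,5): δ = 70.38°  ·
  (3,6): δ = 46.12°  ·
  (3,7): δ = 17.84°  ✓
  (4,5): δ = 132.89°  ·
  (4,6): δ = 108.63°  ·
  (4,7): δ = 80.35°  ·
  (5,6): δ = 155.75°  ·
  (5,7): δ = 127.46°  ·
  (6,7): δ = 151.72°  ·
antipodal pairs: 6

count = 6; pairs: (0,4), (1,5), (2,5), (2,6), (2,7), (3,7)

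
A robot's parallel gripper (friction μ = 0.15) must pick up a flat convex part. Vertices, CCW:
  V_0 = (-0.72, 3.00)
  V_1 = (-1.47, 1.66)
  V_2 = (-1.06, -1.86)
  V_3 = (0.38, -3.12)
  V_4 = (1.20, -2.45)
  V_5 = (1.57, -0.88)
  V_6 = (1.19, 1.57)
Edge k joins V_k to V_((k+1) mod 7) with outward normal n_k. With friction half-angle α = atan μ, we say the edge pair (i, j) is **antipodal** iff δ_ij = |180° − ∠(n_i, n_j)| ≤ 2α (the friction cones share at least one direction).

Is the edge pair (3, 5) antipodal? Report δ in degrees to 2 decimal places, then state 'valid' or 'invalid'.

δ = 120.43°, invalid

α = atan 0.15 = 8.53°;  2α = 17.06°
edge 3: e_3 = (+0.82, +0.67);  n_3 = (+0.6327, -0.7744)
edge 5: e_5 = (-0.38, +2.45);  n_5 = (+0.9882, +0.1533)
∠(n_3, n_5) = 59.57°
δ = |180° − 59.57°| = 120.43°
120.43° > 2α = 17.06°  →  invalid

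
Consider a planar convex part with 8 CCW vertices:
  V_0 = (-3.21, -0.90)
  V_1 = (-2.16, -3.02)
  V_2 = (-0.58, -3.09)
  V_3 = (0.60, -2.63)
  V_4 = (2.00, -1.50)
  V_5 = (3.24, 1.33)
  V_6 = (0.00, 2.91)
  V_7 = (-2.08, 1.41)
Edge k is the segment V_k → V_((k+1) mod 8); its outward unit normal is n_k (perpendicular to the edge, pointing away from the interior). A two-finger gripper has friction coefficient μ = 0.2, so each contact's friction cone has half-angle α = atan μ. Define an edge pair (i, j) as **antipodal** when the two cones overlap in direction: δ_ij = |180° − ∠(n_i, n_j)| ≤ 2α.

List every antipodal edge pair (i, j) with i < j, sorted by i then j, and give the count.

count = 3; pairs: (2,6), (3,6), (4,7)

α = atan 0.2 = 11.31°;  2α = 22.62°
n_0 = (-0.8961, -0.4438)
n_1 = (-0.0443, -0.9990)
n_2 = (+0.3632, -0.9317)
n_3 = (+0.6281, -0.7782)
n_4 = (+0.9159, -0.4013)
n_5 = (+0.4383, +0.8988)
n_6 = (-0.5849, +0.8111)
n_7 = (-0.8983, +0.4394)
  (0,1): δ = 118.89°  ·
  (0,2): δ = 95.05°  ·
  (0,3): δ = 77.44°  ·
  (0,4): δ = 50.01°  ·
  (0,5): δ = 37.66°  ·
  (0,6): δ = 99.45°  ·
  (0,7): δ = 127.58°  ·
  (1,2): δ = 156.17°  ·
  (1,3): δ = 138.55°  ·
  (1,4): δ = 111.12°  ·
  (1,5): δ = 23.46°  ·
  (1,6): δ = 38.33°  ·
  (1,7): δ = 66.47°  ·
  (2,3): δ = 162.39°  ·
  (2,4): δ = 134.96°  ·
  (2,5): δ = 47.29°  ·
  (2,6): δ = 14.50°  ✓
  (2,7): δ = 42.64°  ·
  (3,4): δ = 152.57°  ·
  (3,5): δ = 64.90°  ·
  (3,6): δ = 3.11°  ✓
  (3,7): δ = 25.02°  ·
  (4,5): δ = 92.34°  ·
  (4,6): δ = 30.54°  ·
  (4,7): δ = 2.41°  ✓
  (5,6): δ = 118.21°  ·
  (5,7): δ = 90.07°  ·
  (6,7): δ = 151.86°  ·
antipodal pairs: 3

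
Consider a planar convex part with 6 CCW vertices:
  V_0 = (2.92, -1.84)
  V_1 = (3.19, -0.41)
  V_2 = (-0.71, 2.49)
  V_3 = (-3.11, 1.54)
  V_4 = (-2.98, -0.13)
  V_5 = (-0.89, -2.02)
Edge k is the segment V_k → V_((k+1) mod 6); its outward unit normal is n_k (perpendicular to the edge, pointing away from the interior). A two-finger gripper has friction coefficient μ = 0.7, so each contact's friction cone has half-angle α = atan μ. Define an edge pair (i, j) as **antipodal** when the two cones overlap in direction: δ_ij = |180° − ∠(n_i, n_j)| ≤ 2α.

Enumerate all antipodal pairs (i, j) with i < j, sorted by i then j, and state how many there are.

α = atan 0.7 = 34.99°;  2α = 69.98°
n_0 = (+0.9826, -0.1855)
n_1 = (+0.5967, +0.8025)
n_2 = (-0.3680, +0.9298)
n_3 = (-0.9970, -0.0776)
n_4 = (-0.6707, -0.7417)
n_5 = (+0.0472, -0.9989)
  (0,1): δ = 115.94°  ·
  (0,2): δ = 57.71°  ✓
  (0,3): δ = 15.14°  ✓
  (0,4): δ = 58.57°  ✓
  (0,5): δ = 103.40°  ·
  (1,2): δ = 121.77°  ·
  (1,3): δ = 48.91°  ✓
  (1,4): δ = 5.49°  ✓
  (1,5): δ = 39.34°  ✓
  (2,3): δ = 107.14°  ·
  (2,4): δ = 63.72°  ✓
  (2,5): δ = 18.89°  ✓
  (3,4): δ = 136.57°  ·
  (3,5): δ = 91.75°  ·
  (4,5): δ = 135.17°  ·
antipodal pairs: 8

count = 8; pairs: (0,2), (0,3), (0,4), (1,3), (1,4), (1,5), (2,4), (2,5)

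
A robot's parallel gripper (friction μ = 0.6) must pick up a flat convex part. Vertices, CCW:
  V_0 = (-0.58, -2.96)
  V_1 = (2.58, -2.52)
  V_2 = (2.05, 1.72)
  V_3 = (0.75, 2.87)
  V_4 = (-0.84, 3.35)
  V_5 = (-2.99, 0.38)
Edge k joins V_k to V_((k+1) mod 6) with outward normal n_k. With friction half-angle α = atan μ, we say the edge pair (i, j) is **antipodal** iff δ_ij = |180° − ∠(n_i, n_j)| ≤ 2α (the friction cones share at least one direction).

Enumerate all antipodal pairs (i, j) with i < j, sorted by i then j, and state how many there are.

count = 7; pairs: (0,2), (0,3), (0,4), (1,4), (1,5), (2,5), (3,5)

α = atan 0.6 = 30.96°;  2α = 61.93°
n_0 = (+0.1379, -0.9904)
n_1 = (+0.9923, +0.1240)
n_2 = (+0.6626, +0.7490)
n_3 = (+0.2890, +0.9573)
n_4 = (-0.8100, +0.5864)
n_5 = (-0.8109, -0.5851)
  (0,1): δ = 90.80°  ·
  (0,2): δ = 49.42°  ✓
  (0,3): δ = 24.73°  ✓
  (0,4): δ = 46.17°  ✓
  (0,5): δ = 117.89°  ·
  (1,2): δ = 138.62°  ·
  (1,3): δ = 113.92°  ·
  (1,4): δ = 43.03°  ✓
  (1,5): δ = 28.69°  ✓
  (2,3): δ = 155.30°  ·
  (2,4): δ = 84.40°  ·
  (2,5): δ = 12.69°  ✓
  (3,4): δ = 109.10°  ·
  (3,5): δ = 37.39°  ✓
  (4,5): δ = 108.29°  ·
antipodal pairs: 7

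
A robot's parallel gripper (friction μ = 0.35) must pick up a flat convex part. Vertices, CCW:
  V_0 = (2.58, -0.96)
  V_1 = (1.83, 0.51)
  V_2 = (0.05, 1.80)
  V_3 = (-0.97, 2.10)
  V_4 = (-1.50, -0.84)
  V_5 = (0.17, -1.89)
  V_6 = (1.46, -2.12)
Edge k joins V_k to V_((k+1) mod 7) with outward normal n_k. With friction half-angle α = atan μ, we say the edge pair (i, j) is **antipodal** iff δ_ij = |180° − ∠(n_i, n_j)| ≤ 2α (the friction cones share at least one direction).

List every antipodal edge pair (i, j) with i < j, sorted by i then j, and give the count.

count = 7; pairs: (0,3), (0,4), (1,4), (1,5), (2,4), (2,5), (3,6)

α = atan 0.35 = 19.29°;  2α = 38.58°
n_0 = (+0.8908, +0.4545)
n_1 = (+0.5868, +0.8097)
n_2 = (+0.2822, +0.9594)
n_3 = (-0.9841, +0.1774)
n_4 = (-0.5323, -0.8466)
n_5 = (-0.1755, -0.9845)
n_6 = (+0.7194, -0.6946)
  (0,1): δ = 152.96°  ·
  (0,2): δ = 133.42°  ·
  (0,3): δ = 37.25°  ✓
  (0,4): δ = 30.81°  ✓
  (0,5): δ = 52.86°  ·
  (0,6): δ = 108.97°  ·
  (1,2): δ = 160.46°  ·
  (1,3): δ = 64.29°  ·
  (1,4): δ = 3.77°  ✓
  (1,5): δ = 25.82°  ✓
  (1,6): δ = 81.94°  ·
  (2,3): δ = 83.83°  ·
  (2,4): δ = 15.77°  ✓
  (2,5): δ = 6.28°  ✓
  (2,6): δ = 62.39°  ·
  (3,4): δ = 111.94°  ·
  (3,5): δ = 89.89°  ·
  (3,6): δ = 33.78°  ✓
  (4,5): δ = 157.95°  ·
  (4,6): δ = 101.84°  ·
  (5,6): δ = 123.89°  ·
antipodal pairs: 7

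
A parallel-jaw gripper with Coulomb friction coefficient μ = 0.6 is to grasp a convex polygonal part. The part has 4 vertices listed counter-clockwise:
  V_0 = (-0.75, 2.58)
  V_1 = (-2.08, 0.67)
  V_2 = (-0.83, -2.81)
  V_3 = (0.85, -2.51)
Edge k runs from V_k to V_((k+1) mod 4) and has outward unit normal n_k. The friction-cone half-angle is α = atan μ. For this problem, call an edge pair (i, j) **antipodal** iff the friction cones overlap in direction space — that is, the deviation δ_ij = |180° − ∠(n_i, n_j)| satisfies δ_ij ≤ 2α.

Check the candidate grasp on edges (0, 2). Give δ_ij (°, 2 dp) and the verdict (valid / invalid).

α = atan 0.6 = 30.96°;  2α = 61.93°
edge 0: e_0 = (-1.33, -1.91);  n_0 = (-0.8206, +0.5714)
edge 2: e_2 = (+1.68, +0.30);  n_2 = (+0.1758, -0.9844)
∠(n_0, n_2) = 134.98°
δ = |180° − 134.98°| = 45.02°
45.02° ≤ 2α = 61.93°  →  valid

δ = 45.02°, valid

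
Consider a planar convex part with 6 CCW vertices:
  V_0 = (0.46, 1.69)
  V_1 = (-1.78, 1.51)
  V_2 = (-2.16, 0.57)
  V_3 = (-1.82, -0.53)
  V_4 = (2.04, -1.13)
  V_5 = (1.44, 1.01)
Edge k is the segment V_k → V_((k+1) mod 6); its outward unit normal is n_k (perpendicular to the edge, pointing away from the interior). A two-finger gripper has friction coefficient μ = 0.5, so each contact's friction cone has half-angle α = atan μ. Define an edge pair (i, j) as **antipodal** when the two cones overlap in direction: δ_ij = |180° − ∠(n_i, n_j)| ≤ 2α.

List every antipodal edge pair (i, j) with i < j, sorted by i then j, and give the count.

count = 5; pairs: (0,3), (1,4), (2,4), (2,5), (3,5)

α = atan 0.5 = 26.57°;  2α = 53.13°
n_0 = (-0.0801, +0.9968)
n_1 = (-0.9271, +0.3748)
n_2 = (-0.9554, -0.2953)
n_3 = (-0.1536, -0.9881)
n_4 = (+0.9629, +0.2700)
n_5 = (+0.5701, +0.8216)
  (0,1): δ = 116.61°  ·
  (0,2): δ = 77.42°  ·
  (0,3): δ = 13.43°  ✓
  (0,4): δ = 101.07°  ·
  (0,5): δ = 140.65°  ·
  (1,2): δ = 140.81°  ·
  (1,3): δ = 76.82°  ·
  (1,4): δ = 37.67°  ✓
  (1,5): δ = 77.26°  ·
  (2,3): δ = 116.01°  ·
  (2,4): δ = 1.51°  ✓
  (2,5): δ = 38.07°  ✓
  (3,4): δ = 65.50°  ·
  (3,5): δ = 25.92°  ✓
  (4,5): δ = 140.42°  ·
antipodal pairs: 5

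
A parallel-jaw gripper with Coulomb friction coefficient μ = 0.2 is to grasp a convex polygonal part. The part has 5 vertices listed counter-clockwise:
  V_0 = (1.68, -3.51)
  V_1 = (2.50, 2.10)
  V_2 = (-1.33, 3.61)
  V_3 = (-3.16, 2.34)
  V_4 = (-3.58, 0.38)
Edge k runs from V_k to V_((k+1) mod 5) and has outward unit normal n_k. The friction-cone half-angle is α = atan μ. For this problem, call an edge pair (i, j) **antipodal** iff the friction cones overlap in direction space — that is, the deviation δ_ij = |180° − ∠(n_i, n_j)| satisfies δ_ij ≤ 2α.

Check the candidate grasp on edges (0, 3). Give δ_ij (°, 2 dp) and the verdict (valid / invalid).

δ = 3.78°, valid

α = atan 0.2 = 11.31°;  2α = 22.62°
edge 0: e_0 = (+0.82, +5.61);  n_0 = (+0.9895, -0.1446)
edge 3: e_3 = (-0.42, -1.96);  n_3 = (-0.9778, +0.2095)
∠(n_0, n_3) = 176.22°
δ = |180° − 176.22°| = 3.78°
3.78° ≤ 2α = 22.62°  →  valid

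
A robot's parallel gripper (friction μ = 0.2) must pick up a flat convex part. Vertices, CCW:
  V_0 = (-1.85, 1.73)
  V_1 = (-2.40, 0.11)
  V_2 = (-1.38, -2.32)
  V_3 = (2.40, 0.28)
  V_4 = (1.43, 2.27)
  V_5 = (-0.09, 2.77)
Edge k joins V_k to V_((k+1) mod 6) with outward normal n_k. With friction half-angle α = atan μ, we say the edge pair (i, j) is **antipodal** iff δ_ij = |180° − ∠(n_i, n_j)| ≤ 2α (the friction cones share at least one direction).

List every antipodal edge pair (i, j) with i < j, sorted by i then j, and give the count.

α = atan 0.2 = 11.31°;  2α = 22.62°
n_0 = (-0.9469, +0.3215)
n_1 = (-0.9221, -0.3870)
n_2 = (+0.5667, -0.8239)
n_3 = (+0.8989, +0.4382)
n_4 = (+0.3125, +0.9499)
n_5 = (-0.5087, +0.8609)
  (0,1): δ = 138.48°  ·
  (0,2): δ = 36.73°  ·
  (0,3): δ = 44.74°  ·
  (0,4): δ = 90.54°  ·
  (0,5): δ = 139.33°  ·
  (1,2): δ = 78.25°  ·
  (1,3): δ = 3.22°  ✓
  (1,4): δ = 49.02°  ·
  (1,5): δ = 97.81°  ·
  (2,3): δ = 98.54°  ·
  (2,4): δ = 52.73°  ·
  (2,5): δ = 3.94°  ✓
  (3,4): δ = 134.19°  ·
  (3,5): δ = 85.41°  ·
  (4,5): δ = 131.21°  ·
antipodal pairs: 2

count = 2; pairs: (1,3), (2,5)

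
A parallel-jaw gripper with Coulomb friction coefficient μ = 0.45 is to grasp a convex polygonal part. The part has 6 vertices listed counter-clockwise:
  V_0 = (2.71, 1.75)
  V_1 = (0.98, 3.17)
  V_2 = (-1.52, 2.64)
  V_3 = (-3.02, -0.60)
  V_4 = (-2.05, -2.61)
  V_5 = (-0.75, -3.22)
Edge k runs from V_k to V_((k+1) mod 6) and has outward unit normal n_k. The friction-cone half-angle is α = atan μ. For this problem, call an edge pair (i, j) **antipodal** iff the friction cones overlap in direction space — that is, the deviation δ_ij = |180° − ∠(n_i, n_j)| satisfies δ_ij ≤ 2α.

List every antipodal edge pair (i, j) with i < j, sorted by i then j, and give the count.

count = 5; pairs: (0,3), (0,4), (1,4), (1,5), (2,5)

α = atan 0.45 = 24.23°;  2α = 48.46°
n_0 = (+0.6345, +0.7730)
n_1 = (-0.2074, +0.9783)
n_2 = (-0.9075, +0.4201)
n_3 = (-0.9006, -0.4346)
n_4 = (-0.4248, -0.9053)
n_5 = (+0.8207, -0.5714)
  (0,1): δ = 128.65°  ·
  (0,2): δ = 75.46°  ·
  (0,3): δ = 24.86°  ✓
  (0,4): δ = 14.24°  ✓
  (0,5): δ = 94.53°  ·
  (1,2): δ = 126.81°  ·
  (1,3): δ = 76.21°  ·
  (1,4): δ = 37.11°  ✓
  (1,5): δ = 43.19°  ✓
  (2,3): δ = 129.40°  ·
  (2,4): δ = 90.30°  ·
  (2,5): δ = 10.00°  ✓
  (3,4): δ = 140.90°  ·
  (3,5): δ = 60.61°  ·
  (4,5): δ = 99.71°  ·
antipodal pairs: 5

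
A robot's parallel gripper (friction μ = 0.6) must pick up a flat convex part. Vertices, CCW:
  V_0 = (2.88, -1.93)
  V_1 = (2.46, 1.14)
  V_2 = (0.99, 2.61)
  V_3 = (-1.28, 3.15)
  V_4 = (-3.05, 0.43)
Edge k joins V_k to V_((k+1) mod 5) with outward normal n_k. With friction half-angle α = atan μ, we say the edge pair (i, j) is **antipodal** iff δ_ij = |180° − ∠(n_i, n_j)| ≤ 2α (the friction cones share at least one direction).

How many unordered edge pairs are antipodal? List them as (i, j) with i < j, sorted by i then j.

α = atan 0.6 = 30.96°;  2α = 61.93°
n_0 = (+0.9908, +0.1355)
n_1 = (+0.7071, +0.7071)
n_2 = (+0.2314, +0.9729)
n_3 = (-0.8382, +0.5454)
n_4 = (-0.3698, -0.9291)
  (0,1): δ = 142.79°  ·
  (0,2): δ = 111.17°  ·
  (0,3): δ = 40.84°  ✓
  (0,4): δ = 60.51°  ✓
  (1,2): δ = 148.38°  ·
  (1,3): δ = 78.05°  ·
  (1,4): δ = 23.30°  ✓
  (2,3): δ = 109.67°  ·
  (2,4): δ = 8.32°  ✓
  (3,4): δ = 78.65°  ·
antipodal pairs: 4

count = 4; pairs: (0,3), (0,4), (1,4), (2,4)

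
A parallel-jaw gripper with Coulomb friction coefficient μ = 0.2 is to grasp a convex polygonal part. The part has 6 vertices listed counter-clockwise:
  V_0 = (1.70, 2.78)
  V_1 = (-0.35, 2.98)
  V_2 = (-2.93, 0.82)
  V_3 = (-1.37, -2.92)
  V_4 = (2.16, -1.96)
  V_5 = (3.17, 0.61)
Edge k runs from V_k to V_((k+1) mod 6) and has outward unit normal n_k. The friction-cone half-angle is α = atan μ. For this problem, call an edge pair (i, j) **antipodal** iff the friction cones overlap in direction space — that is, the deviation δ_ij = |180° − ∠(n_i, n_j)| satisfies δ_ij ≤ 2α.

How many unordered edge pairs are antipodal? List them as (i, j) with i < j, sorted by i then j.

count = 2; pairs: (0,3), (2,5)

α = atan 0.2 = 11.31°;  2α = 22.62°
n_0 = (+0.0971, +0.9953)
n_1 = (-0.6419, +0.7668)
n_2 = (-0.9229, -0.3850)
n_3 = (+0.2624, -0.9650)
n_4 = (+0.9307, -0.3658)
n_5 = (+0.8279, +0.5608)
  (0,1): δ = 134.49°  ·
  (0,2): δ = 61.79°  ·
  (0,3): δ = 20.79°  ✓
  (0,4): δ = 74.12°  ·
  (0,5): δ = 129.69°  ·
  (1,2): δ = 107.29°  ·
  (1,3): δ = 24.72°  ·
  (1,4): δ = 28.61°  ·
  (1,5): δ = 84.18°  ·
  (2,3): δ = 97.43°  ·
  (2,4): δ = 44.10°  ·
  (2,5): δ = 11.47°  ✓
  (3,4): δ = 126.67°  ·
  (3,5): δ = 71.10°  ·
  (4,5): δ = 124.43°  ·
antipodal pairs: 2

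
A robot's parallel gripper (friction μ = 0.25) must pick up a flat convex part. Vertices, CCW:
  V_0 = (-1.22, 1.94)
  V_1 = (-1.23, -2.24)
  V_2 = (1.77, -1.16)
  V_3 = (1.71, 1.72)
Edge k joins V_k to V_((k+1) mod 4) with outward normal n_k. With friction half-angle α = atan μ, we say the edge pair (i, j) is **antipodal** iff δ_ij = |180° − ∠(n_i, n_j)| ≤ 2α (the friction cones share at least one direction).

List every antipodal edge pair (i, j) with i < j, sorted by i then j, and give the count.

count = 2; pairs: (0,2), (1,3)

α = atan 0.25 = 14.04°;  2α = 28.07°
n_0 = (-1.0000, +0.0024)
n_1 = (+0.3387, -0.9409)
n_2 = (+0.9998, +0.0208)
n_3 = (+0.0749, +0.9972)
  (0,1): δ = 70.06°  ·
  (0,2): δ = 1.33°  ✓
  (0,3): δ = 85.84°  ·
  (1,2): δ = 108.61°  ·
  (1,3): δ = 24.09°  ✓
  (2,3): δ = 95.49°  ·
antipodal pairs: 2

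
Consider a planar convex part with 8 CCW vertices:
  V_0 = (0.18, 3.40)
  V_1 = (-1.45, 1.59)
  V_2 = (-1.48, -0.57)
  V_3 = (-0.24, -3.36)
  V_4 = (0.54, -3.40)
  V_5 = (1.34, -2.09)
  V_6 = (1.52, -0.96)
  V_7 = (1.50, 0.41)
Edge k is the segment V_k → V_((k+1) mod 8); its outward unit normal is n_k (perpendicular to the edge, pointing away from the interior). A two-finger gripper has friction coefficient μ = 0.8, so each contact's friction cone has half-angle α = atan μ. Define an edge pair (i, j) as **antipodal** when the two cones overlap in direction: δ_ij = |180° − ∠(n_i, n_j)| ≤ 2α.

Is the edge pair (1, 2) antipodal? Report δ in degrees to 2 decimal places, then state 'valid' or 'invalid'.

δ = 155.24°, invalid

α = atan 0.8 = 38.66°;  2α = 77.32°
edge 1: e_1 = (-0.03, -2.16);  n_1 = (-0.9999, +0.0139)
edge 2: e_2 = (+1.24, -2.79);  n_2 = (-0.9138, -0.4061)
∠(n_1, n_2) = 24.76°
δ = |180° − 24.76°| = 155.24°
155.24° > 2α = 77.32°  →  invalid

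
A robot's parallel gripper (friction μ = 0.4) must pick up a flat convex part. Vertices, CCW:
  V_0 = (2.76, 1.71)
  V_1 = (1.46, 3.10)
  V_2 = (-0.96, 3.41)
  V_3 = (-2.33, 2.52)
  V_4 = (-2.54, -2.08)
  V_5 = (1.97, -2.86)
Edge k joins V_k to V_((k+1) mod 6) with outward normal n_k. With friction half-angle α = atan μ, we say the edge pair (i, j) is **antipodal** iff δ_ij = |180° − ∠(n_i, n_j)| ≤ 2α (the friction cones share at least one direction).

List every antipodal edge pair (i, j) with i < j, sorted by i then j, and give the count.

α = atan 0.4 = 21.80°;  2α = 43.60°
n_0 = (+0.7304, +0.6831)
n_1 = (+0.1271, +0.9919)
n_2 = (-0.5448, +0.8386)
n_3 = (-0.9990, +0.0456)
n_4 = (-0.1704, -0.9854)
n_5 = (+0.9854, -0.1703)
  (0,1): δ = 140.38°  ·
  (0,2): δ = 100.07°  ·
  (0,3): δ = 45.70°  ·
  (0,4): δ = 37.10°  ✓
  (0,5): δ = 127.11°  ·
  (1,2): δ = 139.69°  ·
  (1,3): δ = 85.31°  ·
  (1,4): δ = 2.51°  ✓
  (1,5): δ = 87.49°  ·
  (2,3): δ = 125.62°  ·
  (2,4): δ = 42.82°  ✓
  (2,5): δ = 47.18°  ·
  (3,4): δ = 97.20°  ·
  (3,5): δ = 7.19°  ✓
  (4,5): δ = 90.00°  ·
antipodal pairs: 4

count = 4; pairs: (0,4), (1,4), (2,4), (3,5)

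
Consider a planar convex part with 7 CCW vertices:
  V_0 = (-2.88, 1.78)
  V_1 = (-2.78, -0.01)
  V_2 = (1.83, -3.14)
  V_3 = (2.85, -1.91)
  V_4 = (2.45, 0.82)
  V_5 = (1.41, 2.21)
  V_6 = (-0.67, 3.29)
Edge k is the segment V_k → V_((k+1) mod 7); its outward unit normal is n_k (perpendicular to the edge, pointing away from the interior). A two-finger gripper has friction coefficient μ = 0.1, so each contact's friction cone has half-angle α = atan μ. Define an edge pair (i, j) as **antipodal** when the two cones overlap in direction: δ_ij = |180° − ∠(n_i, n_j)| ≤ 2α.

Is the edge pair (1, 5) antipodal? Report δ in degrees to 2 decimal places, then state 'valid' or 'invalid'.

α = atan 0.1 = 5.71°;  2α = 11.42°
edge 1: e_1 = (+4.61, -3.13);  n_1 = (-0.5617, -0.8273)
edge 5: e_5 = (-2.08, +1.08);  n_5 = (+0.4608, +0.8875)
∠(n_1, n_5) = 173.26°
δ = |180° − 173.26°| = 6.74°
6.74° ≤ 2α = 11.42°  →  valid

δ = 6.74°, valid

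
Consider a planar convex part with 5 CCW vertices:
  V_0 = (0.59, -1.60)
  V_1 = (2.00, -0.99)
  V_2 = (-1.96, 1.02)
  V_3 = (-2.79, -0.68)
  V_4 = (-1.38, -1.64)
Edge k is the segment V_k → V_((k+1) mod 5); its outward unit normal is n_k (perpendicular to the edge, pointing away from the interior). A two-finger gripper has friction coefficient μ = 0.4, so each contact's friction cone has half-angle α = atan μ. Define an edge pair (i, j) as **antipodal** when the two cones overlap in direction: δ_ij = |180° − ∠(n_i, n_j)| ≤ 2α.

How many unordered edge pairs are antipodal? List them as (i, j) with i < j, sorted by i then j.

count = 3; pairs: (0,2), (1,3), (1,4)

α = atan 0.4 = 21.80°;  2α = 43.60°
n_0 = (+0.3971, -0.9178)
n_1 = (+0.4526, +0.8917)
n_2 = (-0.8986, +0.4387)
n_3 = (-0.5628, -0.8266)
n_4 = (+0.0203, -0.9998)
  (0,1): δ = 50.31°  ·
  (0,2): δ = 40.58°  ✓
  (0,3): δ = 122.36°  ·
  (0,4): δ = 157.77°  ·
  (1,2): δ = 89.11°  ·
  (1,3): δ = 7.34°  ✓
  (1,4): δ = 28.07°  ✓
  (2,3): δ = 98.23°  ·
  (2,4): δ = 62.81°  ·
  (3,4): δ = 144.59°  ·
antipodal pairs: 3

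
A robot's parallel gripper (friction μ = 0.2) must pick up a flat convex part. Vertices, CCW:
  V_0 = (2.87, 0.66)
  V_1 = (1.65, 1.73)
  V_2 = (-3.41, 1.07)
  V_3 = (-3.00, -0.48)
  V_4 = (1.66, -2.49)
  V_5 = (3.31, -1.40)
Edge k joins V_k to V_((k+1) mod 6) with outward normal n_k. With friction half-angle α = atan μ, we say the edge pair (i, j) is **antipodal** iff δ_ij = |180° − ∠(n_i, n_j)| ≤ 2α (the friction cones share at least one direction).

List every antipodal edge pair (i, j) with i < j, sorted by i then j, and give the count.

α = atan 0.2 = 11.31°;  2α = 22.62°
n_0 = (+0.6594, +0.7518)
n_1 = (-0.1293, +0.9916)
n_2 = (-0.9668, -0.2557)
n_3 = (-0.3961, -0.9182)
n_4 = (+0.5512, -0.8344)
n_5 = (+0.9779, +0.2089)
  (0,1): δ = 131.32°  ·
  (0,2): δ = 33.93°  ·
  (0,3): δ = 17.92°  ✓
  (0,4): δ = 74.70°  ·
  (0,5): δ = 143.31°  ·
  (1,2): δ = 82.62°  ·
  (1,3): δ = 30.76°  ·
  (1,4): δ = 26.02°  ·
  (1,5): δ = 94.63°  ·
  (2,3): δ = 128.15°  ·
  (2,4): δ = 71.37°  ·
  (2,5): δ = 2.76°  ✓
  (3,4): δ = 123.22°  ·
  (3,5): δ = 54.61°  ·
  (4,5): δ = 111.39°  ·
antipodal pairs: 2

count = 2; pairs: (0,3), (2,5)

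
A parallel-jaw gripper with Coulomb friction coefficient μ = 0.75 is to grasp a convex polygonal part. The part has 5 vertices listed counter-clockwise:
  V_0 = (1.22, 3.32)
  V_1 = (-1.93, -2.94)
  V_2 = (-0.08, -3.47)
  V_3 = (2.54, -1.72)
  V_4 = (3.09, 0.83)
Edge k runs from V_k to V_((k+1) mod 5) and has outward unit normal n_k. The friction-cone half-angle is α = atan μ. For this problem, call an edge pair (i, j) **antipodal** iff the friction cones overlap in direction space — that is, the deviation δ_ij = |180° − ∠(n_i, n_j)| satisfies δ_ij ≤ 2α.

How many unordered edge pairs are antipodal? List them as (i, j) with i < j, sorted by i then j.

α = atan 0.75 = 36.87°;  2α = 73.74°
n_0 = (-0.8933, +0.4495)
n_1 = (-0.2754, -0.9613)
n_2 = (+0.5554, -0.8316)
n_3 = (+0.9775, -0.2108)
n_4 = (+0.7996, +0.6005)
  (0,1): δ = 79.27°  ·
  (0,2): δ = 29.55°  ✓
  (0,3): δ = 14.54°  ✓
  (0,4): δ = 63.62°  ✓
  (1,2): δ = 130.27°  ·
  (1,3): δ = 86.19°  ·
  (1,4): δ = 37.11°  ✓
  (2,3): δ = 135.91°  ·
  (2,4): δ = 86.83°  ·
  (3,4): δ = 130.92°  ·
antipodal pairs: 4

count = 4; pairs: (0,2), (0,3), (0,4), (1,4)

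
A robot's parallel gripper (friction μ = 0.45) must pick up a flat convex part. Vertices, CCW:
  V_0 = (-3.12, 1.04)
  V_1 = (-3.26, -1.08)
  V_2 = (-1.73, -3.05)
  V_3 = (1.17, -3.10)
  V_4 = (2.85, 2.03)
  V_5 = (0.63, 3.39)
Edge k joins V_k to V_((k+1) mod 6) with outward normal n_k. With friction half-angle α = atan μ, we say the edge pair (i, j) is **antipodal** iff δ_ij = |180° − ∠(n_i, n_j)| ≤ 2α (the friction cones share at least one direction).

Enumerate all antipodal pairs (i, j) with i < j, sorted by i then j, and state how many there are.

α = atan 0.45 = 24.23°;  2α = 48.46°
n_0 = (-0.9978, +0.0659)
n_1 = (-0.7898, -0.6134)
n_2 = (-0.0172, -0.9999)
n_3 = (+0.9503, -0.3112)
n_4 = (+0.5224, +0.8527)
n_5 = (-0.5310, +0.8474)
  (0,1): δ = 138.39°  ·
  (0,2): δ = 87.21°  ·
  (0,3): δ = 14.35°  ✓
  (0,4): δ = 62.29°  ·
  (0,5): δ = 125.85°  ·
  (1,2): δ = 128.82°  ·
  (1,3): δ = 55.97°  ·
  (1,4): δ = 20.67°  ✓
  (1,5): δ = 84.24°  ·
  (2,3): δ = 107.15°  ·
  (2,4): δ = 30.50°  ✓
  (2,5): δ = 33.06°  ✓
  (3,4): δ = 103.36°  ·
  (3,5): δ = 39.79°  ✓
  (4,5): δ = 116.43°  ·
antipodal pairs: 5

count = 5; pairs: (0,3), (1,4), (2,4), (2,5), (3,5)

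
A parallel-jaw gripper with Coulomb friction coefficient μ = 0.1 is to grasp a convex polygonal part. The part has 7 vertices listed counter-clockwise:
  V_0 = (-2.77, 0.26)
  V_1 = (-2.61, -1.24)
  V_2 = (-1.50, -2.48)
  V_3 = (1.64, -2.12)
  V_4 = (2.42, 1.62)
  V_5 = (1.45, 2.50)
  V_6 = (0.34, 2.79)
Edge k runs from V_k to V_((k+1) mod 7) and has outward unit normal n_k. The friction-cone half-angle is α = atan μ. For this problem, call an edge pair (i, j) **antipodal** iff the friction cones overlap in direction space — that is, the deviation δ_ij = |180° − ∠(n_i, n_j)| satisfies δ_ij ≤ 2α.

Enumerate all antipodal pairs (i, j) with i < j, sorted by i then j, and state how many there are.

count = 1; pairs: (1,4)

α = atan 0.1 = 5.71°;  2α = 11.42°
n_0 = (-0.9944, -0.1061)
n_1 = (-0.7451, -0.6670)
n_2 = (+0.1139, -0.9935)
n_3 = (+0.9789, -0.2042)
n_4 = (+0.6719, +0.7406)
n_5 = (+0.2528, +0.9675)
n_6 = (-0.6311, +0.7757)
  (0,1): δ = 144.25°  ·
  (0,2): δ = 89.55°  ·
  (0,3): δ = 17.87°  ·
  (0,4): δ = 41.70°  ·
  (0,5): δ = 69.27°  ·
  (0,6): δ = 123.04°  ·
  (1,2): δ = 125.29°  ·
  (1,3): δ = 53.61°  ·
  (1,4): δ = 5.95°  ✓
  (1,5): δ = 33.52°  ·
  (1,6): δ = 87.29°  ·
  (2,3): δ = 108.32°  ·
  (2,4): δ = 48.76°  ·
  (2,5): δ = 21.18°  ·
  (2,6): δ = 32.59°  ·
  (3,4): δ = 120.43°  ·
  (3,5): δ = 92.86°  ·
  (3,6): δ = 39.09°  ·
  (4,5): δ = 152.43°  ·
  (4,6): δ = 98.66°  ·
  (5,6): δ = 126.23°  ·
antipodal pairs: 1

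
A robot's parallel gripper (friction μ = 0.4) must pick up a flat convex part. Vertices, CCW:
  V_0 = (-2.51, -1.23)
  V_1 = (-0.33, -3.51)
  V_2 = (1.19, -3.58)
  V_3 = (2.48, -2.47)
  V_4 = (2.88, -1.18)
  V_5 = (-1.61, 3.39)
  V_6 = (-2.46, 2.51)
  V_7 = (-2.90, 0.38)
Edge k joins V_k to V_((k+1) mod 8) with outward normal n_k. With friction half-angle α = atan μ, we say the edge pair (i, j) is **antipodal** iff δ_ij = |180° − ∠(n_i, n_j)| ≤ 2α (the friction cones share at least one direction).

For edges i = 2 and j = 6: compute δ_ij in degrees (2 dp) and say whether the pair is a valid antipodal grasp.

α = atan 0.4 = 21.80°;  2α = 43.60°
edge 2: e_2 = (+1.29, +1.11);  n_2 = (+0.6522, -0.7580)
edge 6: e_6 = (-0.44, -2.13);  n_6 = (-0.9793, +0.2023)
∠(n_2, n_6) = 142.38°
δ = |180° − 142.38°| = 37.62°
37.62° ≤ 2α = 43.60°  →  valid

δ = 37.62°, valid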